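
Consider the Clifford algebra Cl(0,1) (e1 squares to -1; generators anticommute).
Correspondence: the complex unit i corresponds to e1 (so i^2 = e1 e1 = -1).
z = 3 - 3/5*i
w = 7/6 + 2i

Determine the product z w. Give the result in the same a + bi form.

In blades: z = 3 - 3/5*e1, w = 7/6 + 2*e1.
Distribute z over w term by term (generator squares from the signature, products reordered to ascending indices): (3)*w = 7/2 + 6*e1; (-3/5*e1)*w = 6/5 - 7/10*e1.
Sum: 47/10 + 53/10*e1; translating back through the correspondence:
Answer: 47/10 + 53/10*i


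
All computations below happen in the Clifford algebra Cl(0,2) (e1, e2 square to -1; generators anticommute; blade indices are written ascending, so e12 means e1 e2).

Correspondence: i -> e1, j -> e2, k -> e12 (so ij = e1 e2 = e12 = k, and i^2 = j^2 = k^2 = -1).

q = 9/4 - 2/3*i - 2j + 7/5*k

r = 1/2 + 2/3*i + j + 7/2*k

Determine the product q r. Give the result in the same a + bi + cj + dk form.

In blades: q = 9/4 - 2/3*e1 - 2*e2 + 7/5*e12, r = 1/2 + 2/3*e1 + e2 + 7/2*e12.
Distribute q over r term by term (generator squares from the signature, products reordered to ascending indices): (9/4)*r = 9/8 + 3/2*e1 + 9/4*e2 + 63/8*e12; (-2/3*e1)*r = 4/9 - 1/3*e1 + 7/3*e2 - 2/3*e12; (-2*e2)*r = 2 - 7*e1 - e2 + 4/3*e12; (7/5*e12)*r = -49/10 - 7/5*e1 + 14/15*e2 + 7/10*e12.
Sum: -479/360 - 217/30*e1 + 271/60*e2 + 1109/120*e12; translating back through the correspondence:
Answer: -479/360 - 217/30*i + 271/60*j + 1109/120*k


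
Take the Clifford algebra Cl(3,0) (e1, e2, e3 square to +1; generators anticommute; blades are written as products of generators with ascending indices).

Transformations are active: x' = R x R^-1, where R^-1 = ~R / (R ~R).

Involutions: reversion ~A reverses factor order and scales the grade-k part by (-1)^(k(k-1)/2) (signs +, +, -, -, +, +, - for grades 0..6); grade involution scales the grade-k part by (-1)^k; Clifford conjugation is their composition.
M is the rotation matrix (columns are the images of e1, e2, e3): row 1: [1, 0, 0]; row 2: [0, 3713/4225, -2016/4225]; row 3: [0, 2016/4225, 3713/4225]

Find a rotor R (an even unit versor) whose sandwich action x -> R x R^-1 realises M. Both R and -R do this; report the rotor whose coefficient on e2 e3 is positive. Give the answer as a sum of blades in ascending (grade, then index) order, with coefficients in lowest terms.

Method: write R = a + b12*e1 e2 + b13*e1 e3 + b23*e2 e3 with a^2 + b12^2 + b13^2 + b23^2 = 1 (so R^-1 = ~R). Expanding the columns R e_j ~R gives tr M = 4a^2 - 1 and, from the antisymmetric part, M21 - M12 = -4a*b12, M13 - M31 = 4a*b13, M32 - M23 = -4a*b23.
Here tr M = 11651/4225, so a^2 = (1 + tr M)/4 = 3969/4225 and a = ±63/65. Taking a = 63/65: M21 - M12 = 0, M13 - M31 = 0, M32 - M23 = 4032/4225, giving b12 = 0, b13 = 0, b23 = -16/65, i.e. R = 63/65 - 16/65*e2 e3.
Its e2 e3 coefficient is negative, so report the other preimage -R.
Answer: -63/65 + 16/65*e2 e3. Sheet selection: the two-to-one cover makes ±R indistinguishable at the matrix level (trace 11651/4225), so uniqueness comes from the required sign on e2 e3.


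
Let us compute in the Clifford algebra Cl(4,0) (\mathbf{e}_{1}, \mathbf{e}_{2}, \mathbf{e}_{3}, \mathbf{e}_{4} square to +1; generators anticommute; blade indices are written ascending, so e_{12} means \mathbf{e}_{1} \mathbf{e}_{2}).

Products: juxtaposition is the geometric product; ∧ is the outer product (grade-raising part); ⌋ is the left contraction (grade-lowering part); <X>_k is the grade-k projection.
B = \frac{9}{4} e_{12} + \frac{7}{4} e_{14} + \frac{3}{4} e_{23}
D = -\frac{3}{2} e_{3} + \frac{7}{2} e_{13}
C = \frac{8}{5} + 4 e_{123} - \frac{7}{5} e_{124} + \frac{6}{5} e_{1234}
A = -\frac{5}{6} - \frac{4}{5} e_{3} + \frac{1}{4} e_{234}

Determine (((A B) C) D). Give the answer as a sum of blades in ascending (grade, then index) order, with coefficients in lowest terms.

step 1: \frac{3}{5} e_{2} - \frac{3}{16} e_{4} - \frac{15}{8} e_{12} - \frac{35}{24} e_{14} - \frac{5}{8} e_{23} - \frac{179}{80} e_{123} + \frac{67}{80} e_{134}
step 2: \frac{179}{20} + \frac{5}{2} e_{1} + \frac{599}{300} e_{2} + \frac{15}{2} e_{3} - \frac{6}{25} e_{4} - \frac{219}{80} e_{12} - \frac{12}{5} e_{13} - \frac{223}{300} e_{14} - \frac{169}{400} e_{23} - \frac{67}{20} e_{24} - \frac{353}{400} e_{34} - \frac{671}{200} e_{123} - \frac{51}{200} e_{134} + \frac{35}{6} e_{234} + \frac{3}{4} e_{1234}
step 3: -\frac{57}{20} - \frac{453}{20} e_{1} - \frac{8887}{800} e_{2} - \frac{187}{40} e_{3} - \frac{69}{160} e_{4} + \frac{2843}{800} e_{12} + \frac{1103}{40} e_{13} + \frac{433}{160} e_{14} + \frac{5269}{800} e_{23} + \frac{91}{8} e_{24} - \frac{1777}{600} e_{34} - \frac{6917}{2400} e_{123} + \frac{517}{24} e_{124} - \frac{391}{200} e_{134} - \frac{201}{40} e_{234} + \frac{469}{40} e_{1234}
Answer: -\frac{57}{20} - \frac{453}{20} e_{1} - \frac{8887}{800} e_{2} - \frac{187}{40} e_{3} - \frac{69}{160} e_{4} + \frac{2843}{800} e_{12} + \frac{1103}{40} e_{13} + \frac{433}{160} e_{14} + \frac{5269}{800} e_{23} + \frac{91}{8} e_{24} - \frac{1777}{600} e_{34} - \frac{6917}{2400} e_{123} + \frac{517}{24} e_{124} - \frac{391}{200} e_{134} - \frac{201}{40} e_{234} + \frac{469}{40} e_{1234}


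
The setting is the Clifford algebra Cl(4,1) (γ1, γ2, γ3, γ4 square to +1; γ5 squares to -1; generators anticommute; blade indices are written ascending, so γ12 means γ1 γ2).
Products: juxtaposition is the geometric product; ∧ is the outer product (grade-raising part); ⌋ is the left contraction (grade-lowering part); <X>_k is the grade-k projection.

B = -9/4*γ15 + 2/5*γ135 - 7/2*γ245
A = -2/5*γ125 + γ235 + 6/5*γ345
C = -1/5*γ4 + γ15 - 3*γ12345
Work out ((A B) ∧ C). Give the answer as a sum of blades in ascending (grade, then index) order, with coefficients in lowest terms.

step 1: -9/10*γ2 - 2/5*γ12 - 23/25*γ14 + 101/25*γ23 - 7/2*γ34 - 9/4*γ123 - 27/10*γ134
step 2: 9/50*γ24 + 2/25*γ124 + 9/10*γ125 - 101/125*γ234 + 9/20*γ1234 + 101/25*γ1235 - 7/2*γ1345
Answer: 9/50*γ24 + 2/25*γ124 + 9/10*γ125 - 101/125*γ234 + 9/20*γ1234 + 101/25*γ1235 - 7/2*γ1345


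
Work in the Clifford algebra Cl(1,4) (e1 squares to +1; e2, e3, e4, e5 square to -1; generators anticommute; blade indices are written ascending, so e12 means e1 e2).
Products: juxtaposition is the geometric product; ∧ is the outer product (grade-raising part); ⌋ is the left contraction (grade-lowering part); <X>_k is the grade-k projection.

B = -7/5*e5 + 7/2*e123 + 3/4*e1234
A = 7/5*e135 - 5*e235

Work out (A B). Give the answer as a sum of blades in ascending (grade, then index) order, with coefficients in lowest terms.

step 1: 49/25*e13 - 35/2*e15 - 7*e23 + 49/10*e25 + 15/4*e145 - 21/20*e245
Answer: 49/25*e13 - 35/2*e15 - 7*e23 + 49/10*e25 + 15/4*e145 - 21/20*e245


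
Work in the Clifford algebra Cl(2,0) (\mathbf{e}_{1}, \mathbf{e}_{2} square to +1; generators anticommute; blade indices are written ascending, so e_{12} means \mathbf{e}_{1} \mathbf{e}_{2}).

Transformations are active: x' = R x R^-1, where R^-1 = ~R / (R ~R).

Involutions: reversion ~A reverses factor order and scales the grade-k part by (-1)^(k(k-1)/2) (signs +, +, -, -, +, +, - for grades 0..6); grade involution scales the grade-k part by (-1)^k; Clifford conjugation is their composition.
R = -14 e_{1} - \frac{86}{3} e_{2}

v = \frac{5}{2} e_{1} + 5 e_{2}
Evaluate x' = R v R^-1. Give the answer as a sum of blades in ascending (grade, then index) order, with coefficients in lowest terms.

~R = -14 e_{1} - \frac{86}{3} e_{2}, and R ~R = \frac{9160}{9}, so R^-1 = ~R / (\frac{9160}{9}).
R v = -\frac{535}{3} + \frac{5}{3} e_{12}
Answer: \frac{551}{229} e_{1} + \frac{2311}{458} e_{2}


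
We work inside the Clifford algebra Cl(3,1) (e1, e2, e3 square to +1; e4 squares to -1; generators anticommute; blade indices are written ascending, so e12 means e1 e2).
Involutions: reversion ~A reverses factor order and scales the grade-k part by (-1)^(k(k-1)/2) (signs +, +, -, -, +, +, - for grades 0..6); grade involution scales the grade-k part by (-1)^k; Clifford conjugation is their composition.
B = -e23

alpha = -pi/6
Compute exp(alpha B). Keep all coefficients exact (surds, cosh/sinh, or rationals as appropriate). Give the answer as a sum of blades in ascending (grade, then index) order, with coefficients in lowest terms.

B^2 = (-1)^2*(e23)^2 = 1*(-1) = -1 (a basis 2-blade squares to minus the product of its generators' squares).
B^2 = -1 — B^2 < 0, so the exponential closes trigonometrically: l = 1, alpha*l = -pi/6, so exp(alpha B) = cos(-pi/6) + (sin(-pi/6)/1)*B = sqrt(3)/2 + (-1/2)*B.
Answer: sqrt(3)/2 + 1/2*e23


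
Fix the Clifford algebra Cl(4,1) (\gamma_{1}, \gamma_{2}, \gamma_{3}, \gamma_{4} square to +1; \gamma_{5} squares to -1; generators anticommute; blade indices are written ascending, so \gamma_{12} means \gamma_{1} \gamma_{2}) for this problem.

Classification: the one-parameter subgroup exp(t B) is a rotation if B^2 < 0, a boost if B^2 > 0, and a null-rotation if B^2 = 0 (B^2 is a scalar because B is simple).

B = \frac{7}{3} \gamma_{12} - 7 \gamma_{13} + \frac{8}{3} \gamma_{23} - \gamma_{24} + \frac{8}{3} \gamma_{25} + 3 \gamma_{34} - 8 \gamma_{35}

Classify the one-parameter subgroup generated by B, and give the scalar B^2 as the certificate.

B^2 term by term: the squares give (\frac{7}{3})^2*(\gamma_{12})^2 + (-7)^2*(\gamma_{13})^2 + (\frac{8}{3})^2*(\gamma_{23})^2 + (-1)^2*(\gamma_{24})^2 + (\frac{8}{3})^2*(\gamma_{25})^2 + (3)^2*(\gamma_{34})^2 + (-8)^2*(\gamma_{35})^2 = \frac{49}{9}*(-1) + 49*(-1) + \frac{64}{9}*(-1) + 1*(-1) + \frac{64}{9}*(+1) + 9*(-1) + 64*(+1) = -\frac{4}{9} (each basis 2-blade squares to minus the product of its generators' squares); cross terms between blades sharing an index anticommute and cancel; the commuting (index-disjoint) pairs give grade-4 terms 2*c*c'*(blade product), which cancel blade by blade — \gamma_{1234}: 14 - 14 = 0; \gamma_{1235}: -\frac{112}{3} + \frac{112}{3} = 0; \gamma_{2345}: -16 + 16 = 0 — confirming B is simple. So B^2 = -\frac{4}{9}.
Answer: rotation, certificate B^2 = -\frac{4}{9}. The invariant at work: B^2 = -\frac{4}{9} is unchanged by conjugation, hence its sign classifies the subgroup whatever basis B is written in.


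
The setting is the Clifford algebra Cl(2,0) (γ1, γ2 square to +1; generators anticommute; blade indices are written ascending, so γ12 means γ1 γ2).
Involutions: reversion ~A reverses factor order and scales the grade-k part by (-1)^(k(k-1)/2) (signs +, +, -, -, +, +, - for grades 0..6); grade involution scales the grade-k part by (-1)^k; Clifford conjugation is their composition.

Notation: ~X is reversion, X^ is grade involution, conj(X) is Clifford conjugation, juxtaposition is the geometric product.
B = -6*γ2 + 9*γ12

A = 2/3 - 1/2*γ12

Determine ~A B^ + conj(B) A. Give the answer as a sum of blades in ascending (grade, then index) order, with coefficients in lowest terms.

first term: -9/2 + 3*γ1 + 4*γ2 + 6*γ12
second term: -9/2 + 3*γ1 + 4*γ2 - 6*γ12
Answer: -9 + 6*γ1 + 8*γ2


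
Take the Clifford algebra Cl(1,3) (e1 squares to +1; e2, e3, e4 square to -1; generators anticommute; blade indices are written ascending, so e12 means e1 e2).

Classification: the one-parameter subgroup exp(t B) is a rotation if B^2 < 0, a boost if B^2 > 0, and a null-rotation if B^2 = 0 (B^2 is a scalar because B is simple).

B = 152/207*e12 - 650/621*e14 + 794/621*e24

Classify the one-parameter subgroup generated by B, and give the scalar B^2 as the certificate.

B^2 term by term: the squares give (152/207)^2*(e12)^2 + (-650/621)^2*(e14)^2 + (794/621)^2*(e24)^2 = 23104/42849*(+1) + 422500/385641*(+1) + 630436/385641*(-1) = 0 (each basis 2-blade squares to minus the product of its generators' squares); cross terms between blades sharing an index anticommute and cancel. So B^2 = 0.
Answer: null-rotation, certificate B^2 = 0. No conjugation can change B^2 = 0; the sign gives the class.


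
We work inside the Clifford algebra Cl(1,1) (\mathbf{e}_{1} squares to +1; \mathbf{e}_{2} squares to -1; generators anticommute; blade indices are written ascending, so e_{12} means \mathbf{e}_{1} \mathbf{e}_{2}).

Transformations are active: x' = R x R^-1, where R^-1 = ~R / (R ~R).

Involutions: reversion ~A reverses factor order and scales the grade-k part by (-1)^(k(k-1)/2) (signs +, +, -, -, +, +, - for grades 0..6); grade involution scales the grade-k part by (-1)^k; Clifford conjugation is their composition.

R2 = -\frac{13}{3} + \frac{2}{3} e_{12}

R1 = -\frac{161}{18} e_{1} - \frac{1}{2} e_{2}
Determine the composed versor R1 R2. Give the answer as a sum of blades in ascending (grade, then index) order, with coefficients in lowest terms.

Distribute over the terms of R1 (each basis-blade product reordered to ascending indices, repeated generators contracted through their squares):
(-\frac{161}{18} e_{1}) R2 = \frac{2093}{54} e_{1} - \frac{161}{27} e_{2}
(-\frac{1}{2} e_{2}) R2 = -\frac{1}{3} e_{1} + \frac{13}{6} e_{2}
Summing the partial products and collecting blades:
Answer: \frac{2075}{54} e_{1} - \frac{205}{54} e_{2}


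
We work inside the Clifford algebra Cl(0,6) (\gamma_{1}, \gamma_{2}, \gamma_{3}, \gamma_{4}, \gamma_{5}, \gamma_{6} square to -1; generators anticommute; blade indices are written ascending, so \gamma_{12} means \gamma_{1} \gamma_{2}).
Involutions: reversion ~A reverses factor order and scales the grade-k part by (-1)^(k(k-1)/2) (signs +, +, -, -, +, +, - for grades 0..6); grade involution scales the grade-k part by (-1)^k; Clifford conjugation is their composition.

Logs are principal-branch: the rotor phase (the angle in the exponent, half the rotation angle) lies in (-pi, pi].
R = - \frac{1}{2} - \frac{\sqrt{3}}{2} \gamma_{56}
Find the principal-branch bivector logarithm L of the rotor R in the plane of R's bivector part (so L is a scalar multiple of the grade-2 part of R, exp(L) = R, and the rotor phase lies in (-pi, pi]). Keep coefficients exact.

The scalar part of R is - \frac{1}{2}, which fixes the principal-branch rotor phase; the unit plane is then the bivector part divided by the sine of that phase, and L is that plane scaled by the phase.
Concretely: cos(phase) = - \frac{1}{2} gives phase = ±\frac{2 \pi}{3}, and since phase/sin(phase) is even the sign is immaterial: L = (phase/sin(phase)) * <R>_2 = (\frac{4 \sqrt{3} \pi}{9}) * <R>_2.
Answer: - \frac{2 \pi}{3} \gamma_{56}


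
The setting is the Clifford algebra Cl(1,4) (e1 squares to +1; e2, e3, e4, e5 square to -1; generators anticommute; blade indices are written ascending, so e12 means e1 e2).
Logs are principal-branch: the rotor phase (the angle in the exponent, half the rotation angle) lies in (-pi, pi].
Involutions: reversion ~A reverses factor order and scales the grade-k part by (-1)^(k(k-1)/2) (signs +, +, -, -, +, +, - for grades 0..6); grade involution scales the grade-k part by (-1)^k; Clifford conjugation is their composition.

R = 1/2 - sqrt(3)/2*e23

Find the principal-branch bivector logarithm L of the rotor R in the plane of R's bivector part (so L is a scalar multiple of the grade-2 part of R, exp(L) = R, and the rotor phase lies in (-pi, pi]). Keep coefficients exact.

The scalar part of R is 1/2, so the principal-branch rotor phase is pinned; divide the bivector part by its sine to get the unit plane — L is the phase times that plane.
Concretely: cos(phase) = 1/2 gives phase = ±pi/3, and since phase/sin(phase) is even the sign is immaterial: L = (phase/sin(phase)) * <R>_2 = (2*sqrt(3)*pi/9) * <R>_2.
Answer: -pi/3*e23


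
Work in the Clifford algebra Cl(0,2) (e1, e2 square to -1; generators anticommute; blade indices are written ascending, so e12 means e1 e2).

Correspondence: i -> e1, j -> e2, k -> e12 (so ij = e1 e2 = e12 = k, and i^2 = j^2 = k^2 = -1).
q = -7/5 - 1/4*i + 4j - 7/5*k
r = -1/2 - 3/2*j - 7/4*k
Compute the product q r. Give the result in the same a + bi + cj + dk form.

In blades: q = -7/5 - 1/4*e1 + 4*e2 - 7/5*e12, r = -1/2 - 3/2*e2 - 7/4*e12.
Distribute q over r term by term (generator squares from the signature, products reordered to ascending indices): (-7/5)*r = 7/10 + 21/10*e2 + 49/20*e12; (-1/4*e1)*r = 1/8*e1 - 7/16*e2 + 3/8*e12; (4*e2)*r = 6 - 7*e1 - 2*e2; (-7/5*e12)*r = -49/20 - 21/10*e1 + 7/10*e12.
Sum: 17/4 - 359/40*e1 - 27/80*e2 + 141/40*e12; translating back through the correspondence:
Answer: 17/4 - 359/40*i - 27/80*j + 141/40*k


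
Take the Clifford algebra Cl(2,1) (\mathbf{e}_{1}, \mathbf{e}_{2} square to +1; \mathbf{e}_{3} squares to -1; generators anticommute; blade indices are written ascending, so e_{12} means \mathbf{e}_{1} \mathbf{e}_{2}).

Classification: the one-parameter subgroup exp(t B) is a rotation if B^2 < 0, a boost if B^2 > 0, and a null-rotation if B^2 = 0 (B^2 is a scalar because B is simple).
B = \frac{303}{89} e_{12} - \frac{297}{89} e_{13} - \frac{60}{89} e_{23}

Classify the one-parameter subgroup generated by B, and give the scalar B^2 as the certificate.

B^2 term by term: the squares give (\frac{303}{89})^2*(e_{12})^2 + (-\frac{297}{89})^2*(e_{13})^2 + (-\frac{60}{89})^2*(e_{23})^2 = \frac{91809}{7921}*(-1) + \frac{88209}{7921}*(+1) + \frac{3600}{7921}*(+1) = 0 (each basis 2-blade squares to minus the product of its generators' squares); cross terms between blades sharing an index anticommute and cancel. So B^2 = 0.
Answer: null-rotation, certificate B^2 = 0. Certificate logic: 0 is a conjugation-invariant scalar, so its sign fixes rotation versus boost versus null-rotation outright.


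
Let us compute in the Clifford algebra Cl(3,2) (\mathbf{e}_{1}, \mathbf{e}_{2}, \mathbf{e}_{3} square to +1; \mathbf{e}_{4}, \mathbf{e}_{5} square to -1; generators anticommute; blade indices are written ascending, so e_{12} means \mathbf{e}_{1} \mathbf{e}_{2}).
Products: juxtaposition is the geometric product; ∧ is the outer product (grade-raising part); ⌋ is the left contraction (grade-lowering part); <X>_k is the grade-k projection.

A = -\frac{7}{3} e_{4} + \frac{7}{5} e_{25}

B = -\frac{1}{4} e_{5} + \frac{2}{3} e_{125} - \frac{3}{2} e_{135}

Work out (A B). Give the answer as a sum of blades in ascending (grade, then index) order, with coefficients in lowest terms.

step 1: \frac{14}{15} e_{1} + \frac{7}{20} e_{2} + \frac{7}{12} e_{45} - \frac{21}{10} e_{123} - \frac{14}{9} e_{1245} + \frac{7}{2} e_{1345}
Answer: \frac{14}{15} e_{1} + \frac{7}{20} e_{2} + \frac{7}{12} e_{45} - \frac{21}{10} e_{123} - \frac{14}{9} e_{1245} + \frac{7}{2} e_{1345}


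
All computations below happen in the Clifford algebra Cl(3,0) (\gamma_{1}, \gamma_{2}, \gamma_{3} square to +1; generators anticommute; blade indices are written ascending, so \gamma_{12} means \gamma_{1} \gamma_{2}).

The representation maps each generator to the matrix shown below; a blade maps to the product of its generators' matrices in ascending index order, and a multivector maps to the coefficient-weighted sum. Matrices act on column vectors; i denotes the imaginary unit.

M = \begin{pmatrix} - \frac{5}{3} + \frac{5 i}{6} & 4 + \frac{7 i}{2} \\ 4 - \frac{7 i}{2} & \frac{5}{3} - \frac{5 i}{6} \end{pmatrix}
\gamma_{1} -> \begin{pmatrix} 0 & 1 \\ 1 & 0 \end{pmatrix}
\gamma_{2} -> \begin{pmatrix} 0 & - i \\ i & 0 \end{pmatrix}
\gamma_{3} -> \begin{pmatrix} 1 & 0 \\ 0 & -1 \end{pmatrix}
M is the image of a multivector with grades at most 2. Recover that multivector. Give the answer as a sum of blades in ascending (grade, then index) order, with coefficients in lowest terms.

Method: 1, rho(\gamma_{1}), rho(\gamma_{2}), rho(\gamma_{3}) form a trace-orthogonal basis of the 2x2 complex matrices (tr(X Y) = 2 if X = Y, else 0), so M = m0*1 + m1*rho(\gamma_{1}) + m2*rho(\gamma_{2}) + m3*rho(\gamma_{3}) with m0 = tr(M)/2 = 0, m1 = tr(M rho(\gamma_{1}))/2 = 4, m2 = tr(M rho(\gamma_{2}))/2 = - \frac{7}{2}, m3 = tr(M rho(\gamma_{3}))/2 = - \frac{5}{3} + \frac{5 i}{6}.
Multiplying table entries, the bivector images are rho(\gamma_{12}) = i*rho(\gamma_{3}), rho(\gamma_{13}) = -i*rho(\gamma_{2}), rho(\gamma_{23}) = i*rho(\gamma_{1}); with real blade coefficients the real parts of m0..m3 are the coefficients of 1, \gamma_{1}, \gamma_{2}, \gamma_{3} and the imaginary parts give the bivectors (\gamma_{23}: Im m1, \gamma_{13}: -Im m2, \gamma_{12}: Im m3).
Answer: 4 \gamma_{1} - \frac{7}{2} \gamma_{2} - \frac{5}{3} \gamma_{3} + \frac{5}{6} \gamma_{12}


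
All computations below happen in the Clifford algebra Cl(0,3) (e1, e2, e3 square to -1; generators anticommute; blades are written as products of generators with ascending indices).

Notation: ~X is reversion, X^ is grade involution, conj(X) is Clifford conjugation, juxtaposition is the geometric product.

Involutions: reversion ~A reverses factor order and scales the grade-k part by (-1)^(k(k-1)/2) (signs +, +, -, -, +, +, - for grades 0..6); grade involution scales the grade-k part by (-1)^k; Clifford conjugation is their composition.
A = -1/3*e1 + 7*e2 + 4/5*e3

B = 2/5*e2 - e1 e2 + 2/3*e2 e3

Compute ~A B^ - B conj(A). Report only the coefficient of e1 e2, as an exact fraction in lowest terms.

first term: 14/5 - 7*e1 + 1/5*e2 - 14/3*e3 + 2/15*e1 e2 + 8/25*e2 e3 - 46/45*e1 e2 e3
second term: 14/5 - 7*e1 + 1/5*e2 - 14/3*e3 - 2/15*e1 e2 - 8/25*e2 e3 + 46/45*e1 e2 e3
Answer: 4/15


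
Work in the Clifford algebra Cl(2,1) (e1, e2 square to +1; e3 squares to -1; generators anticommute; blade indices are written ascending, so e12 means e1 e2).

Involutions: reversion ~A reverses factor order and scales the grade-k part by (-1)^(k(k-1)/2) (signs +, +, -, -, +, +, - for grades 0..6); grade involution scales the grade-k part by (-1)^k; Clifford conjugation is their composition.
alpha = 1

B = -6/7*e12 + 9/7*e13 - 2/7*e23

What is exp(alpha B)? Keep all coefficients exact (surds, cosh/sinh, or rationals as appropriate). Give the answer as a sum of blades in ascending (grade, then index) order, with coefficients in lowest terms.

B^2 term by term: the squares give (-6/7)^2*(e12)^2 + (9/7)^2*(e13)^2 + (-2/7)^2*(e23)^2 = 36/49*(-1) + 81/49*(+1) + 4/49*(+1) = 1 (each basis 2-blade squares to minus the product of its generators' squares); cross terms between blades sharing an index anticommute and cancel. So B^2 = 1.
B^2 = 1 — the positive square puts this in the hyperbolic regime; l = 1, alpha*l = 1, so exp(alpha B) = cosh(1) + (sinh(1)/1)*B = cosh(1) + (sinh(1))*B.
Answer: cosh(1) - 6*sinh(1)/7*e12 + 9*sinh(1)/7*e13 - 2*sinh(1)/7*e23


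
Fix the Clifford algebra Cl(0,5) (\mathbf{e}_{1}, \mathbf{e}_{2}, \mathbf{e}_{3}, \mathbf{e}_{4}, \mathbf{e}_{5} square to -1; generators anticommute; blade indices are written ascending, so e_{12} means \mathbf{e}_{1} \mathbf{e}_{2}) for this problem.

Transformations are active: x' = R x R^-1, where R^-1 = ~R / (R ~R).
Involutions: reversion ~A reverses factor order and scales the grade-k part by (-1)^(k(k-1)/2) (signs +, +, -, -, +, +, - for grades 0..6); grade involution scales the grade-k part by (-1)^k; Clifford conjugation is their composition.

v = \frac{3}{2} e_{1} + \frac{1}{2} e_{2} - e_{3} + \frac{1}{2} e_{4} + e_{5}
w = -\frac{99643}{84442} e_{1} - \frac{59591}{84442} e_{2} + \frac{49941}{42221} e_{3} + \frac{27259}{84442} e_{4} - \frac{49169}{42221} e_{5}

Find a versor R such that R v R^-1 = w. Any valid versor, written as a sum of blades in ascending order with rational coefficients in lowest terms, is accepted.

R = v + w = \frac{13510}{42221} e_{1} - \frac{8685}{42221} e_{2} + \frac{7720}{42221} e_{3} + \frac{34740}{42221} e_{4} - \frac{6948}{42221} e_{5} works: the equal norms (-\frac{19}{4}) guarantee its sandwich swaps v into w.
Answer: \frac{13510}{42221} e_{1} - \frac{8685}{42221} e_{2} + \frac{7720}{42221} e_{3} + \frac{34740}{42221} e_{4} - \frac{6948}{42221} e_{5}


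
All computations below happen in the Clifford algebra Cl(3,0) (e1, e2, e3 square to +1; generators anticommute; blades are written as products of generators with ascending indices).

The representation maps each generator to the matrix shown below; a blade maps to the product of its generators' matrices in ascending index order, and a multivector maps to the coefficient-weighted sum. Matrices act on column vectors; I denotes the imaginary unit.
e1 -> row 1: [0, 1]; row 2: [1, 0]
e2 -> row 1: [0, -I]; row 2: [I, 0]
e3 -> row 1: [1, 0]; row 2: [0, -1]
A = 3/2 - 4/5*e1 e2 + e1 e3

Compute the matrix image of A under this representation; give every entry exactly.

Bivector images (products of the table entries): rho(e1 e2) = rho(e1)rho(e2) = row 1: [I, 0]; row 2: [0, -I]; rho(e1 e3) = rho(e1)rho(e3) = row 1: [0, -1]; row 2: [1, 0].
M = (3/2)*1 + (-4/5)*rho(e1 e2) + (1)*rho(e1 e3), summed entrywise (1 is the identity matrix):
Answer: row 1: [3/2 - 4*I/5, -1]; row 2: [1, 3/2 + 4*I/5]


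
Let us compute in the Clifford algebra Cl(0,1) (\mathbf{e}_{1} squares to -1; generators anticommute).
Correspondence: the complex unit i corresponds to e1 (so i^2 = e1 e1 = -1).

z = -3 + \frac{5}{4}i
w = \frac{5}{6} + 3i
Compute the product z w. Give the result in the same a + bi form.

In blades: z = -3 + \frac{5}{4} e_{1}, w = \frac{5}{6} + 3 e_{1}.
Distribute z over w term by term (generator squares from the signature, products reordered to ascending indices): (-3)*w = -\frac{5}{2} - 9 e_{1}; (\frac{5}{4} e_{1})*w = -\frac{15}{4} + \frac{25}{24} e_{1}.
Sum: -\frac{25}{4} - \frac{191}{24} e_{1}; translating back through the correspondence:
Answer: -\frac{25}{4} - \frac{191}{24}i


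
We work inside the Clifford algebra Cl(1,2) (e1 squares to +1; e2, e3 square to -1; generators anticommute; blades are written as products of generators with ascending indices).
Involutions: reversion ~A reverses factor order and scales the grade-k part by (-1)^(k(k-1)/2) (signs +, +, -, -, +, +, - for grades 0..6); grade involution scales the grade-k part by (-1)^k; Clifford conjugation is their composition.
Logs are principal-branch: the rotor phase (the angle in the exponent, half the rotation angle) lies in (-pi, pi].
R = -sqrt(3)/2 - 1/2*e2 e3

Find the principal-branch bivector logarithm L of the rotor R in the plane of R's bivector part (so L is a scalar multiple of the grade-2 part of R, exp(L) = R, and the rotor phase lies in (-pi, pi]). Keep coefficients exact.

The scalar part of R is -sqrt(3)/2, which fixes the principal-branch rotor phase; the unit plane is then the bivector part divided by the sine of that phase, and L is that plane scaled by the phase.
Concretely: cos(phase) = -sqrt(3)/2 gives phase = ±5*pi/6, and since phase/sin(phase) is even the sign is immaterial: L = (phase/sin(phase)) * <R>_2 = (5*pi/3) * <R>_2.
Answer: -5*pi/6*e2 e3


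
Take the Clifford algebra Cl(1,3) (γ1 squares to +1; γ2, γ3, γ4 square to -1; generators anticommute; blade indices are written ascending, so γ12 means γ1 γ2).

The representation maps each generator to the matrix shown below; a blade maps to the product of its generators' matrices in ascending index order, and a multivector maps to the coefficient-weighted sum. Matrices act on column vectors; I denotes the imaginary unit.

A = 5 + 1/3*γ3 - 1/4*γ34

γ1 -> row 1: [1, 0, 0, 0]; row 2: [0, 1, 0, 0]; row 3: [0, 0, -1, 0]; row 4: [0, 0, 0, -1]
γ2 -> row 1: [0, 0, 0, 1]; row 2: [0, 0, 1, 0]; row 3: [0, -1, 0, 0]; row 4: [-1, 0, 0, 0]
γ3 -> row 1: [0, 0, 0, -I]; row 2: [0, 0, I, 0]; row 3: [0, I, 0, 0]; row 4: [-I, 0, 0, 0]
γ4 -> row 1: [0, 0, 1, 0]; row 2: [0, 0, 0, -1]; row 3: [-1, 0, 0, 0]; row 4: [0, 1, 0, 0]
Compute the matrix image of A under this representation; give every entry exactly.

Bivector images (products of the table entries): rho(γ34) = rho(γ3)rho(γ4) = row 1: [0, -I, 0, 0]; row 2: [-I, 0, 0, 0]; row 3: [0, 0, 0, -I]; row 4: [0, 0, -I, 0].
M = (5)*1 + (1/3)*rho(γ3) + (-1/4)*rho(γ34), summed entrywise (1 is the identity matrix):
Answer: row 1: [5, I/4, 0, -I/3]; row 2: [I/4, 5, I/3, 0]; row 3: [0, I/3, 5, I/4]; row 4: [-I/3, 0, I/4, 5]


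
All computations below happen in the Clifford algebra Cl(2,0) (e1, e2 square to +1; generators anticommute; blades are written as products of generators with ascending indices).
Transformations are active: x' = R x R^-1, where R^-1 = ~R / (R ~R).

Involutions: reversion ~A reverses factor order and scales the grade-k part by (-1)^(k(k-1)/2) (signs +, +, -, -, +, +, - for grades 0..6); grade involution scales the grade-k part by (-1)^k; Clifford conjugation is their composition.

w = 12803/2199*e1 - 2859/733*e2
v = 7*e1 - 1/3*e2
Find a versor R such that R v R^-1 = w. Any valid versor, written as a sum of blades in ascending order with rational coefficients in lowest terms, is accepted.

R = v + w = 28196/2199*e1 - 9310/2199*e2 works: the equal norms (442/9) guarantee its sandwich swaps v into w.
Answer: 28196/2199*e1 - 9310/2199*e2


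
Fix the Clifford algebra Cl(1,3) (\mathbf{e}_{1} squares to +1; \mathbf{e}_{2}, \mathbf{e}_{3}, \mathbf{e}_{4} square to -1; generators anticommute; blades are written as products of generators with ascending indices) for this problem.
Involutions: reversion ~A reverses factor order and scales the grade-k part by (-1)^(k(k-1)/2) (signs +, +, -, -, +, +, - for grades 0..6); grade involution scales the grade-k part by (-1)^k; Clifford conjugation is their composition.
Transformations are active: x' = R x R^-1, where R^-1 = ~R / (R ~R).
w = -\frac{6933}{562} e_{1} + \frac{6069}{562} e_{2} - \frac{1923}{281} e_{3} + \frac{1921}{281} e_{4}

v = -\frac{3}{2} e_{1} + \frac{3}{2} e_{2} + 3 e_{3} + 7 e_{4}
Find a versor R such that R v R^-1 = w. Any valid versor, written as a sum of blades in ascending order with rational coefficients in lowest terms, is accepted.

Reasoning: v^2 = w^2 = -58 since conjugation preserves the quadratic form; R = v + w = -\frac{3888}{281} e_{1} + \frac{3456}{281} e_{2} - \frac{1080}{281} e_{3} + \frac{3888}{281} e_{4} is then valid when invertible, keeping its own part and reversing (v - w)/2.
Answer: -\frac{3888}{281} e_{1} + \frac{3456}{281} e_{2} - \frac{1080}{281} e_{3} + \frac{3888}{281} e_{4}


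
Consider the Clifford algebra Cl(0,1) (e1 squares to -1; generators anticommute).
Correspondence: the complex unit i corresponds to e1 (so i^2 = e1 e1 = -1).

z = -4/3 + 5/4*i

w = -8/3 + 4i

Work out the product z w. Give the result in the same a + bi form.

In blades: z = -4/3 + 5/4*e1, w = -8/3 + 4*e1.
Distribute z over w term by term (generator squares from the signature, products reordered to ascending indices): (-4/3)*w = 32/9 - 16/3*e1; (5/4*e1)*w = -5 - 10/3*e1.
Sum: -13/9 - 26/3*e1; translating back through the correspondence:
Answer: -13/9 - 26/3*i


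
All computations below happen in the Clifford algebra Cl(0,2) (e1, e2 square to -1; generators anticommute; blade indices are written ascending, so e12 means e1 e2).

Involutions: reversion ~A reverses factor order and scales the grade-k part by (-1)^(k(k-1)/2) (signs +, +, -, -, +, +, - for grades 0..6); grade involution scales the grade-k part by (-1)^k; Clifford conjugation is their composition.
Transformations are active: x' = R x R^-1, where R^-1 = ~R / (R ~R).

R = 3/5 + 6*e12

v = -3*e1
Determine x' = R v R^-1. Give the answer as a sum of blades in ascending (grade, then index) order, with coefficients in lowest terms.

~R = 3/5 - 6*e12, and R ~R = 909/25, so R^-1 = ~R / (909/25).
R v = -9/5*e1 - 18*e2
Answer: 297/101*e1 - 60/101*e2


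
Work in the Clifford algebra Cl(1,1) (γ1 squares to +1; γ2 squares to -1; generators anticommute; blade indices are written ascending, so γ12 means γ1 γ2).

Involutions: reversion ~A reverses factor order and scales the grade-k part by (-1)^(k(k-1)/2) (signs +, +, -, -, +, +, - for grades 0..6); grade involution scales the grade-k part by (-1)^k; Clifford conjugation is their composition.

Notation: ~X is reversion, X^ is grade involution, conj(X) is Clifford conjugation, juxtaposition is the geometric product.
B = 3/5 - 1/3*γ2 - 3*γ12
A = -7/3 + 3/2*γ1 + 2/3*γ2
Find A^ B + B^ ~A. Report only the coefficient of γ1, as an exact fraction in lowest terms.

first term: -73/45 + 11/10*γ1 + 439/90*γ2 + 15/2*γ12
second term: -73/45 + 29/10*γ1 + 371/90*γ2 + 13/2*γ12
Answer: 4


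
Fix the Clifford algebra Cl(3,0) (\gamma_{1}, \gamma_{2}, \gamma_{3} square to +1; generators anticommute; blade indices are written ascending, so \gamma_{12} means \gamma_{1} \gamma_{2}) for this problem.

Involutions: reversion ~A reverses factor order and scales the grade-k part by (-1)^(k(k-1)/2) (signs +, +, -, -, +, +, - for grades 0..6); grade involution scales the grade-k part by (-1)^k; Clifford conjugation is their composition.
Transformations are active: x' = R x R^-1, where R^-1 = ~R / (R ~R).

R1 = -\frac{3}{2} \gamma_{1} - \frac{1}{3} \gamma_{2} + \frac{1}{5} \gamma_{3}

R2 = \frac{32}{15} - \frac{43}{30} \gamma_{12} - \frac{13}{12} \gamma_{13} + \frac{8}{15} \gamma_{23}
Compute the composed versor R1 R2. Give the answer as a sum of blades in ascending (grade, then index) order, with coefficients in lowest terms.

Distribute over the terms of R1 (each basis-blade product reordered to ascending indices, repeated generators contracted through their squares):
(-\frac{3}{2} \gamma_{1}) R2 = -\frac{16}{5} \gamma_{1} + \frac{43}{20} \gamma_{2} + \frac{13}{8} \gamma_{3} - \frac{4}{5} \gamma_{123}
(-\frac{1}{3} \gamma_{2}) R2 = -\frac{43}{90} \gamma_{1} - \frac{32}{45} \gamma_{2} - \frac{8}{45} \gamma_{3} - \frac{13}{36} \gamma_{123}
(\frac{1}{5} \gamma_{3}) R2 = \frac{13}{60} \gamma_{1} - \frac{8}{75} \gamma_{2} + \frac{32}{75} \gamma_{3} - \frac{43}{150} \gamma_{123}
Summing the partial products and collecting blades:
Answer: -\frac{623}{180} \gamma_{1} + \frac{1199}{900} \gamma_{2} + \frac{3373}{1800} \gamma_{3} - \frac{1303}{900} \gamma_{123}


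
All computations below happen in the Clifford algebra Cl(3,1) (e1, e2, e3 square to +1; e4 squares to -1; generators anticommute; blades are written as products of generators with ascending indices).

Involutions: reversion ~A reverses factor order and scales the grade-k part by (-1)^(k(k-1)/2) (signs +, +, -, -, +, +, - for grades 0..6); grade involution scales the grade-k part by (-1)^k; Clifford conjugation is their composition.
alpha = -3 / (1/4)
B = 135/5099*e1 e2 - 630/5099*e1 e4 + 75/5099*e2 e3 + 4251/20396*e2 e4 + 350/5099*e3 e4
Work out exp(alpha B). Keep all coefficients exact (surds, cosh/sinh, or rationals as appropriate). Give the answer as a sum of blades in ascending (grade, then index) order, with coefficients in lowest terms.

B^2 term by term: the squares give (135/5099)^2*(e1 e2)^2 + (-630/5099)^2*(e1 e4)^2 + (75/5099)^2*(e2 e3)^2 + (4251/20396)^2*(e2 e4)^2 + (350/5099)^2*(e3 e4)^2 = 18225/25999801*(-1) + 396900/25999801*(+1) + 5625/25999801*(-1) + 18071001/415996816*(+1) + 122500/25999801*(+1) = 1/16 (each basis 2-blade squares to minus the product of its generators' squares); cross terms between blades sharing an index anticommute and cancel; the commuting (index-disjoint) pairs give grade-4 terms 2*c*c'*(blade product), which cancel blade by blade — e1 e2 e3 e4: 94500/25999801 - 94500/25999801 = 0 — confirming B is simple. So B^2 = 1/16.
B^2 = 1/16 — a positive square means the series sums to a boost: l = 1/4, alpha*l = -3, so exp(alpha B) = cosh(-3) + (sinh(-3)/(1/4))*B = cosh(3) + (-4*sinh(3))*B.
Answer: cosh(3) - 540*sinh(3)/5099*e1 e2 + 2520*sinh(3)/5099*e1 e4 - 300*sinh(3)/5099*e2 e3 - 4251*sinh(3)/5099*e2 e4 - 1400*sinh(3)/5099*e3 e4


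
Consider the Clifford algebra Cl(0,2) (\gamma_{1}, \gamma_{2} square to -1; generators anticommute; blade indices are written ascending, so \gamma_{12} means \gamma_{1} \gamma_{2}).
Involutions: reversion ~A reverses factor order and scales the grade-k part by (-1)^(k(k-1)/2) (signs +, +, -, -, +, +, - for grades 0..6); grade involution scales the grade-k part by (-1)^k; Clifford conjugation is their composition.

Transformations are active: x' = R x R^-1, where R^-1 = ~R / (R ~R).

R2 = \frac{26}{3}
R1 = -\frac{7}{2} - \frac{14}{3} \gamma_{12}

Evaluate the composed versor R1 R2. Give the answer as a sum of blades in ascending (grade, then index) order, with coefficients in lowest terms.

Distribute over the terms of R2 (each basis-blade product reordered to ascending indices, repeated generators contracted through their squares):
R1 (\frac{26}{3}) = -\frac{91}{3} - \frac{364}{9} \gamma_{12}
Answer: -\frac{91}{3} - \frac{364}{9} \gamma_{12}


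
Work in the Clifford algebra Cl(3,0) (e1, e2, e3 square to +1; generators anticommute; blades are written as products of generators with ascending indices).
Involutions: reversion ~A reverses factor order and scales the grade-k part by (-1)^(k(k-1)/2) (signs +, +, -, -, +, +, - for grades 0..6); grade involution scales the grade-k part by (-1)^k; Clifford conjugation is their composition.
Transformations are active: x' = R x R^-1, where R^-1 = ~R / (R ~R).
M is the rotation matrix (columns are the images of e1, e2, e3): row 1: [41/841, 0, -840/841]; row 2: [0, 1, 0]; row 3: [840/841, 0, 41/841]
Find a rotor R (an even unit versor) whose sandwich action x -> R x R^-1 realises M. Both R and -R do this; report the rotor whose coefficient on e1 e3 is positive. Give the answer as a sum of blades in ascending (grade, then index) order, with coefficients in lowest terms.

Method: write R = a + b12*e1 e2 + b13*e1 e3 + b23*e2 e3 with a^2 + b12^2 + b13^2 + b23^2 = 1 (so R^-1 = ~R). Expanding the columns R e_j ~R gives tr M = 4a^2 - 1 and, from the antisymmetric part, M21 - M12 = -4a*b12, M13 - M31 = 4a*b13, M32 - M23 = -4a*b23.
Here tr M = 923/841, so a^2 = (1 + tr M)/4 = 441/841 and a = ±21/29. Taking a = 21/29: M21 - M12 = 0, M13 - M31 = -1680/841, M32 - M23 = 0, giving b12 = 0, b13 = -20/29, b23 = 0, i.e. R = 21/29 - 20/29*e1 e3.
Its e1 e3 coefficient is negative, so report the other preimage -R.
Answer: -21/29 + 20/29*e1 e3. Why the constraint matters: R and -R act identically through the sandwich — M has trace 923/841 either way — so only the sign condition on e1 e3 picks one of the two preimages.


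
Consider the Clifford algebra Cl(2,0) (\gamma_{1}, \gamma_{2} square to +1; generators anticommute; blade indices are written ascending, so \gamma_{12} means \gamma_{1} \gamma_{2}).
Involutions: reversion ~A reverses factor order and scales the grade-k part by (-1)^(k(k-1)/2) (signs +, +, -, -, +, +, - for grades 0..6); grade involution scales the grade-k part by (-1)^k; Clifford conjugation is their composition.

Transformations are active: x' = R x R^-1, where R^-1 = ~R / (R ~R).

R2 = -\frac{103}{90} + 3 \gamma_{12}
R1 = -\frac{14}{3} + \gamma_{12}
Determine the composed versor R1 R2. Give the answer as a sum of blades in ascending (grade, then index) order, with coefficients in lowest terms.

Distribute over the terms of R1 (each basis-blade product reordered to ascending indices, repeated generators contracted through their squares):
(-\frac{14}{3}) R2 = \frac{721}{135} - 14 \gamma_{12}
(\gamma_{12}) R2 = -3 - \frac{103}{90} \gamma_{12}
Summing the partial products and collecting blades:
Answer: \frac{316}{135} - \frac{1363}{90} \gamma_{12}


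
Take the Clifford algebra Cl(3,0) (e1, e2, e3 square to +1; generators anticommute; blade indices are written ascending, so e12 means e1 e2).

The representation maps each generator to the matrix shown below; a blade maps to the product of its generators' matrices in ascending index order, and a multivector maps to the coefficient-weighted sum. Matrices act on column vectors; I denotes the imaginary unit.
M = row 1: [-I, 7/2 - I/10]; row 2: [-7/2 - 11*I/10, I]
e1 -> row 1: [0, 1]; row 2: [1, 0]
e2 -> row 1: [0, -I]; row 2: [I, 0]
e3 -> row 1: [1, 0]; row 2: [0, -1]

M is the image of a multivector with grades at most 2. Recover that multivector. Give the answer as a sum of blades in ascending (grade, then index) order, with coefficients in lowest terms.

Method: 1, rho(e1), rho(e2), rho(e3) form a trace-orthogonal basis of the 2x2 complex matrices (tr(X Y) = 2 if X = Y, else 0), so M = m0*1 + m1*rho(e1) + m2*rho(e2) + m3*rho(e3) with m0 = tr(M)/2 = 0, m1 = tr(M rho(e1))/2 = -3*I/5, m2 = tr(M rho(e2))/2 = -1/2 + 7*I/2, m3 = tr(M rho(e3))/2 = -I.
Multiplying table entries, the bivector images are rho(e12) = I*rho(e3), rho(e13) = -I*rho(e2), rho(e23) = I*rho(e1); with real blade coefficients the real parts of m0..m3 are the coefficients of 1, e1, e2, e3 and the imaginary parts give the bivectors (e23: Im m1, e13: -Im m2, e12: Im m3).
Answer: -1/2*e2 - e12 - 7/2*e13 - 3/5*e23
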